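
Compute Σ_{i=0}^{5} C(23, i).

44552

1 + 23 + 253 + 1771 + 8855 + 33649 = 44552.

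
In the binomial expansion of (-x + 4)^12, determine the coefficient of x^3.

-57671680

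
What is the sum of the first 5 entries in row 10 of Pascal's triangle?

386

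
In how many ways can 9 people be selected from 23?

This is C(23,9) = 817190.

817190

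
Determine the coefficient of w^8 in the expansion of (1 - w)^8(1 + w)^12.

-238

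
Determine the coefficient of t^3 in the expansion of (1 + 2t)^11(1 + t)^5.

2650

Coefficient of t^3 = Σ_{j} C(11,j)·2^j·C(5,3-j)·1^(3-j) for j from 0 to 3.
= 10 + 220 + 1100 + 1320 = 2650.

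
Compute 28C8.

3108105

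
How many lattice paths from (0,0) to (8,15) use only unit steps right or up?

490314

Each path is a sequence of 23 steps with 8 rights: C(23,8) = 490314.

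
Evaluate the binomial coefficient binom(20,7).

C(20,7) = (20·19·18·17·16·15·14) / 7! = 390700800 / 5040 = 77520.

77520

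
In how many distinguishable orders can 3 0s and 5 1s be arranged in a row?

56

Choose positions for the 0s: C(8,3) = 56.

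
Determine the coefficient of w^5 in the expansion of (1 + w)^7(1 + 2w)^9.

Coefficient of w^5 = Σ_{j} C(7,j)·1^j·C(9,5-j)·2^(5-j) for j from 0 to 5.
= 4032 + 14112 + 14112 + 5040 + 630 + 21 = 37947.

37947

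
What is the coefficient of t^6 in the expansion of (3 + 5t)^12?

10524937500

The general term is C(12,j)·(3)^j·(5t)^(12-j); the t^6 term has j = 6.
C(12,6) = 924.
Coefficient = C(12,6) · 3^6 · 5^6 = 924 · 729 · 15625 = 10524937500.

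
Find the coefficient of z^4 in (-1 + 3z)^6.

1215

The general term is C(6,j)·(-1)^j·(3z)^(6-j); the z^4 term has j = 2.
C(6,2) = 15.
Coefficient = C(6,2) · 3^4 = 15 · 81 = 1215.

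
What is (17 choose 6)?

C(17,6) = (17·16·15·14·13·12) / 6! = 8910720 / 720 = 12376.

12376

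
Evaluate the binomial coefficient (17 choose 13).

2380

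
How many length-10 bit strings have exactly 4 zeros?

Choose the 4 positions: C(10,4) = 210.

210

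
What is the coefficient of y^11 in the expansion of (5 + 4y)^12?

251658240

The general term is C(12,j)·(5)^j·(4y)^(12-j); the y^11 term has j = 1.
C(12,1) = 12.
Coefficient = C(12,1) · 5^1 · 4^11 = 12 · 5 · 4194304 = 251658240.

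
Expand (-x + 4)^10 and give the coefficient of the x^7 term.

-7680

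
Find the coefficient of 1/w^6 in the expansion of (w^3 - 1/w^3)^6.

General term: C(6,j)·(w^3)^j·(-1/w^3)^(6-j), with w-exponent 3j − 3(6−j) = 6j − 18.
Set 6j − 18 = -6: j = 2.
C(6,2) = 15; 1^2 = 1; (-1)^4 = 1.
Coefficient = 15 · 1 · 1 = 15.

15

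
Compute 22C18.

7315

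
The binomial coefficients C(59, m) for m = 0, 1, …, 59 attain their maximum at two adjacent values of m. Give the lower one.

29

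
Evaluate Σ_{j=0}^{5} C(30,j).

174437

1 + 30 + 435 + 4060 + 27405 + 142506 = 174437.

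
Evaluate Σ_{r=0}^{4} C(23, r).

10903

1 + 23 + 253 + 1771 + 8855 = 10903.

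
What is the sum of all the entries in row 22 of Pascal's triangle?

Setting x = 1 in (1+x)^22 gives Σ C(22,r) = 2^22 = 4194304.

4194304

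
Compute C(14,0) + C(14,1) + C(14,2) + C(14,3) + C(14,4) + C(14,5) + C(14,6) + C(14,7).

1 + 14 + 91 + 364 + 1001 + 2002 + 3003 + 3432 = 9908.

9908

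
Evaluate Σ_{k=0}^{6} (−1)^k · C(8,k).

7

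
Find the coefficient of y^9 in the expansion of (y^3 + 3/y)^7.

945

General term: C(7,j)·(y^3)^j·(3/y)^(7-j), with y-exponent 3j − 1(7−j) = 4j − 7.
Set 4j − 7 = 9: j = 4.
C(7,4) = 35; 1^4 = 1; 3^3 = 27.
Coefficient = 35 · 1 · 27 = 945.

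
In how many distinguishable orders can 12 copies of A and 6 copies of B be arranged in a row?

Choose positions for the A's: C(18,12) = 18564.

18564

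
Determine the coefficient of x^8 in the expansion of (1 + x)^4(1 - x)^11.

99

Coefficient of x^8 = Σ_{j} C(4,j)·1^j·C(11,8-j)·(-1)^(8-j) for j from 0 to 4.
= 165 + (-1320) + 2772 + (-1848) + 330 = 99.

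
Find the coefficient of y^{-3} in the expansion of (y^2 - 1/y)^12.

-220

General term: C(12,j)·(y^2)^j·(-1/y)^(12-j), with y-exponent 2j − 1(12−j) = 3j − 12.
Set 3j − 12 = -3: j = 3.
C(12,3) = 220; 1^3 = 1; (-1)^9 = -1.
Coefficient = 220 · 1 · (-1) = -220.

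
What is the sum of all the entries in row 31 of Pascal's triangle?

Setting x = 1 in (1+x)^31 gives Σ C(31,k) = 2^31 = 2147483648.

2147483648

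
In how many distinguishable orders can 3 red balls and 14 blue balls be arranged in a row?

680

Choose positions for the red balls: C(17,3) = 680.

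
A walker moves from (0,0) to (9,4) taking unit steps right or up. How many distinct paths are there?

Each path is a sequence of 13 steps with 9 rights: C(13,9) = 715.

715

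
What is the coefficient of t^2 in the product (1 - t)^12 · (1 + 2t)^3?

6

Coefficient of t^2 = Σ_{j} C(12,j)·(-1)^j·C(3,2-j)·2^(2-j) for j from 0 to 2.
= 12 + (-72) + 66 = 6.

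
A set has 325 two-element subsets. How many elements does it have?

26

n(n−1)/2 = 325 ⇒ n(n−1) = 650. Since 26·25 = 650, n = 26.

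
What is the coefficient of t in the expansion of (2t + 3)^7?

10206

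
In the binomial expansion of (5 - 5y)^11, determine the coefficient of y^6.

22558593750

The general term is C(11,j)·(5)^j·(-5y)^(11-j); the y^6 term has j = 5.
C(11,5) = 462.
Coefficient = C(11,5) · 5^5 · (-5)^6 = 462 · 3125 · 15625 = 22558593750.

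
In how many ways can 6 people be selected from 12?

This is C(12,6) = 924.

924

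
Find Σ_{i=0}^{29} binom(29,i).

536870912

The entries of row 29 sum to 2^29 = 536870912.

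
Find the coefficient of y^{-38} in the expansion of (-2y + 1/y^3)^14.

General term: C(14,j)·(-2y)^j·(1/y^3)^(14-j), with y-exponent 1j − 3(14−j) = 4j − 42.
Set 4j − 42 = -38: j = 1.
C(14,1) = 14; (-2)^1 = -2; 1^13 = 1.
Coefficient = 14 · (-2) · 1 = -28.

-28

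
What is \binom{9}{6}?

84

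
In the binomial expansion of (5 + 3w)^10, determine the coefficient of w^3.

The general term is C(10,j)·(5)^j·(3w)^(10-j); the w^3 term has j = 7.
C(10,7) = 120.
Coefficient = C(10,7) · 5^7 · 3^3 = 120 · 78125 · 27 = 253125000.

253125000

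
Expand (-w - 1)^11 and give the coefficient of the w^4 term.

The general term is C(11,j)·(-w)^j·(-1)^(11-j); the w^4 term has j = 4.
C(11,4) = 330.
Coefficient = C(11,4) · (-1)^7 = 330 · (-1) = -330.

-330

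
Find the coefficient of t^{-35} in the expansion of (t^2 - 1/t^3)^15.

-105

General term: C(15,j)·(t^2)^j·(-1/t^3)^(15-j), with t-exponent 2j − 3(15−j) = 5j − 45.
Set 5j − 45 = -35: j = 2.
C(15,2) = 105; 1^2 = 1; (-1)^13 = -1.
Coefficient = 105 · 1 · (-1) = -105.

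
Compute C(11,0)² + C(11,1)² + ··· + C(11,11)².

By Vandermonde's identity, Σ C(11,i)² = C(22,11) = 705432.

705432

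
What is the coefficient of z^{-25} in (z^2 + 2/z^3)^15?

General term: C(15,j)·(z^2)^j·(2/z^3)^(15-j), with z-exponent 2j − 3(15−j) = 5j − 45.
Set 5j − 45 = -25: j = 4.
C(15,4) = 1365; 1^4 = 1; 2^11 = 2048.
Coefficient = 1365 · 1 · 2048 = 2795520.

2795520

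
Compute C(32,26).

906192

C(32,26) = C(32,6) by symmetry.
C(32,6) = (32·31·30·29·28·27) / 6! = 652458240 / 720 = 906192.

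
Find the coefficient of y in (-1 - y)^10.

10

The general term is C(10,j)·(-1)^j·(-y)^(10-j); the y^1 term has j = 9.
C(10,9) = 10.
Coefficient = C(10,9) · (-1)^9 · (-1)^1 = 10 · (-1) · (-1) = 10.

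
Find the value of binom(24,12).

2704156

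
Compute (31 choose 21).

C(31,21) = C(31,10) by symmetry.
C(31,10) = (31·30·29·28·27·26·25·24·23·22) / 10! = 160945136352000 / 3628800 = 44352165.

44352165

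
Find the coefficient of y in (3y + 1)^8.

24

The general term is C(8,j)·(3y)^j·(1)^(8-j); the y^1 term has j = 1.
C(8,1) = 8.
Coefficient = C(8,1) · 3^1 = 8 · 3 = 24.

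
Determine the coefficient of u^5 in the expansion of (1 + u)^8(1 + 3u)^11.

480932

Coefficient of u^5 = Σ_{j} C(8,j)·1^j·C(11,5-j)·3^(5-j) for j from 0 to 5.
= 112266 + 213840 + 124740 + 27720 + 2310 + 56 = 480932.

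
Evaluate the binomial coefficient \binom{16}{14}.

C(16,14) = C(16,2) by symmetry.
C(16,2) = (16·15) / 2! = 240 / 2 = 120.

120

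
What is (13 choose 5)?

1287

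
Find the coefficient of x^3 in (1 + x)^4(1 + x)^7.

165

Coefficient of x^3 = Σ_{j} C(4,j)·C(7,3-j) for j from 0 to 3.
= 35 + 84 + 42 + 4 = 165.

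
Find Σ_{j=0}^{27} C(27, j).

134217728

Setting x = 1 in (1+x)^27 gives Σ C(27,j) = 2^27 = 134217728.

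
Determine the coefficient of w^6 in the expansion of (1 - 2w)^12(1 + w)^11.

2046

Coefficient of w^6 = Σ_{j} C(12,j)·(-2)^j·C(11,6-j)·1^(6-j) for j from 0 to 6.
= 462 + (-11088) + 87120 + (-290400) + 435600 + (-278784) + 59136 = 2046.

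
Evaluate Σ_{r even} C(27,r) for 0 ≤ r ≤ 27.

Half of (1+1)^27 + (1−1)^27 gives the even-index sum: 2^26 = 67108864.

67108864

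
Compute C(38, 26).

2707475148

C(38,26) = C(38,12) by symmetry.
C(38,12) = (38·37·36·35·34·33·32·31·30·29·28·27) / 12! = 1296884927852236800 / 479001600 = 2707475148.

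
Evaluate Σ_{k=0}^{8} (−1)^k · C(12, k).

The partial alternating sum Σ_{k=0}^{8} (−1)^k C(12,k) = (−1)^8 C(11,8) = 165.

165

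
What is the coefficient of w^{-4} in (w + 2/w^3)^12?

7920

General term: C(12,j)·(w)^j·(2/w^3)^(12-j), with w-exponent 1j − 3(12−j) = 4j − 36.
Set 4j − 36 = -4: j = 8.
C(12,8) = 495; 1^8 = 1; 2^4 = 16.
Coefficient = 495 · 1 · 16 = 7920.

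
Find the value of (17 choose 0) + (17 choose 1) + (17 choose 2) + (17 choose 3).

834

1 + 17 + 136 + 680 = 834.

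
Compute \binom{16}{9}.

C(16,9) = C(16,7) by symmetry.
C(16,7) = (16·15·14·13·12·11·10) / 7! = 57657600 / 5040 = 11440.

11440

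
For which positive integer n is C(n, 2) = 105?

n(n−1)/2 = 105 ⇒ n(n−1) = 210. Since 15·14 = 210, n = 15.

15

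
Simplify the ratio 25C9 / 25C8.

C(n,k+1)/C(n,k) = (n−k)/(k+1) = (25−8)/(8+1) = 17/9.

17/9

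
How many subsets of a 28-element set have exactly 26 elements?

Choose the 26 positions: C(28,26) = 378.

378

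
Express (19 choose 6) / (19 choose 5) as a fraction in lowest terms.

C(n,k+1)/C(n,k) = (n−k)/(k+1) = (19−5)/(5+1) = 14/6 = 7/3.

7/3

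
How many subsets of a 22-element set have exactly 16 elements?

Choose the 16 positions: C(22,16) = 74613.

74613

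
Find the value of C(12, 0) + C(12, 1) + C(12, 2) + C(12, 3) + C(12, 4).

794

1 + 12 + 66 + 220 + 495 = 794.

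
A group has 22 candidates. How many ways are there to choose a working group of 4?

7315

This is C(22,4) = 7315.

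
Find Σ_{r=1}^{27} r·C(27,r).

Differentiating (1+x)^27 and setting x=1: Σ r·C(27,r) = 27·2^26 = 1811939328.

1811939328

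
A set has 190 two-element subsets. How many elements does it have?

20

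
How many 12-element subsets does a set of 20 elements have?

C(20,12) = C(20,8) by symmetry.
C(20,8) = (20·19·18·17·16·15·14·13) / 8! = 5079110400 / 40320 = 125970.

125970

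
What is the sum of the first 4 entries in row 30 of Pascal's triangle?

1 + 30 + 435 + 4060 = 4526.

4526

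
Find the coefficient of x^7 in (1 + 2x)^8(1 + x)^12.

713240

Coefficient of x^7 = Σ_{j} C(8,j)·2^j·C(12,7-j)·1^(7-j) for j from 0 to 7.
= 792 + 14784 + 88704 + 221760 + 246400 + 118272 + 21504 + 1024 = 713240.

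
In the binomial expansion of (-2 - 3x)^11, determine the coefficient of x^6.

-10777536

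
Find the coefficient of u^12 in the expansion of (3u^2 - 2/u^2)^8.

General term: C(8,j)·(3u^2)^j·(-2/u^2)^(8-j), with u-exponent 2j − 2(8−j) = 4j − 16.
Set 4j − 16 = 12: j = 7.
C(8,7) = 8; 3^7 = 2187; (-2)^1 = -2.
Coefficient = 8 · 2187 · (-2) = -34992.

-34992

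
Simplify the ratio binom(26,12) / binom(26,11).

C(n,k+1)/C(n,k) = (n−k)/(k+1) = (26−11)/(11+1) = 15/12 = 5/4.

5/4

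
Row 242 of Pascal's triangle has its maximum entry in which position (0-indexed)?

C(242,i) is maximized at i = 242/2 = 121.

121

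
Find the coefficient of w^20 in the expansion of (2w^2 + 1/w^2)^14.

372736

General term: C(14,j)·(2w^2)^j·(1/w^2)^(14-j), with w-exponent 2j − 2(14−j) = 4j − 28.
Set 4j − 28 = 20: j = 12.
C(14,12) = 91; 2^12 = 4096; 1^2 = 1.
Coefficient = 91 · 4096 · 1 = 372736.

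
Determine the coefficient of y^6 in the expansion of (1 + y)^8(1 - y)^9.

-56

Coefficient of y^6 = Σ_{j} C(8,j)·1^j·C(9,6-j)·(-1)^(6-j) for j from 0 to 6.
= 84 + (-1008) + 3528 + (-4704) + 2520 + (-504) + 28 = -56.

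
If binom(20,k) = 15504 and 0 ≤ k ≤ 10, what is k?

5

C(20,k) increases on 0 ≤ k ≤ 10. C(20,4) = 4845 and C(20,5) = 15504, so k = 5.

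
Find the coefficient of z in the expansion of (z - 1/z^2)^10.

-120

General term: C(10,j)·(z)^j·(-1/z^2)^(10-j), with z-exponent 1j − 2(10−j) = 3j − 20.
Set 3j − 20 = 1: j = 7.
C(10,7) = 120; 1^7 = 1; (-1)^3 = -1.
Coefficient = 120 · 1 · (-1) = -120.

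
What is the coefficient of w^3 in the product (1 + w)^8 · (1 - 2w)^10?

Coefficient of w^3 = Σ_{j} C(8,j)·1^j·C(10,3-j)·(-2)^(3-j) for j from 0 to 3.
= (-960) + 1440 + (-560) + 56 = -24.

-24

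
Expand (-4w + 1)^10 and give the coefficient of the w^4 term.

The general term is C(10,j)·(-4w)^j·(1)^(10-j); the w^4 term has j = 4.
C(10,4) = 210.
Coefficient = C(10,4) · (-4)^4 = 210 · 256 = 53760.

53760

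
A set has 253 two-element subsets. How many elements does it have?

n(n−1)/2 = 253 ⇒ n(n−1) = 506. Since 23·22 = 506, n = 23.

23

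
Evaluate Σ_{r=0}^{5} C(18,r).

12616

1 + 18 + 153 + 816 + 3060 + 8568 = 12616.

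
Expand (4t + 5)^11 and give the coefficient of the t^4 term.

The general term is C(11,j)·(4t)^j·(5)^(11-j); the t^4 term has j = 4.
C(11,4) = 330.
Coefficient = C(11,4) · 4^4 · 5^7 = 330 · 256 · 78125 = 6600000000.

6600000000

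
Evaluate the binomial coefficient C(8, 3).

56

C(8,3) = (8·7·6) / 3! = 336 / 6 = 56.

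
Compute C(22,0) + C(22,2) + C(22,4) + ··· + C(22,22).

2097152

Even-i terms of row 22 sum to 2^21 = 2097152.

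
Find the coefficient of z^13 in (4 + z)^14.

The general term is C(14,j)·(4)^j·(z)^(14-j); the z^13 term has j = 1.
C(14,1) = 14.
Coefficient = C(14,1) · 4^1 = 14 · 4 = 56.

56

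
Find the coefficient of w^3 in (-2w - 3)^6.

4320

The general term is C(6,j)·(-2w)^j·(-3)^(6-j); the w^3 term has j = 3.
C(6,3) = 20.
Coefficient = C(6,3) · (-2)^3 · (-3)^3 = 20 · (-8) · (-27) = 4320.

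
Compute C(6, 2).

15

C(6,2) = (6·5) / 2! = 30 / 2 = 15.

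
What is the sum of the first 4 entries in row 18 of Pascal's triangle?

1 + 18 + 153 + 816 = 988.

988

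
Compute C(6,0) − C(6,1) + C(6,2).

The partial alternating sum Σ_{k=0}^{2} (−1)^k C(6,k) = (−1)^2 C(5,2) = 10.

10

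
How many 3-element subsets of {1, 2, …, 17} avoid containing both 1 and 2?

All 3-subsets: C(17,3) = 680. Those containing both fixed elements: C(15,1) = 15.
680 − 15 = 665.

665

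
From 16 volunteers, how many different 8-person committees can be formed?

This is C(16,8) = 12870.

12870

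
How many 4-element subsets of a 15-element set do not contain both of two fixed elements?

All 4-subsets: C(15,4) = 1365. Those containing both fixed elements: C(13,2) = 78.
1365 − 78 = 1287.

1287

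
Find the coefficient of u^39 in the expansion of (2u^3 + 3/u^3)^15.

737280

General term: C(15,j)·(2u^3)^j·(3/u^3)^(15-j), with u-exponent 3j − 3(15−j) = 6j − 45.
Set 6j − 45 = 39: j = 14.
C(15,14) = 15; 2^14 = 16384; 3^1 = 3.
Coefficient = 15 · 16384 · 3 = 737280.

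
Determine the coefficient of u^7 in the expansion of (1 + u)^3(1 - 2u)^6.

-144

Coefficient of u^7 = Σ_{j} C(3,j)·1^j·C(6,7-j)·(-2)^(7-j) for j from 1 to 3.
= 192 + (-576) + 240 = -144.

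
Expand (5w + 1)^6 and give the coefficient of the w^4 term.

The general term is C(6,j)·(5w)^j·(1)^(6-j); the w^4 term has j = 4.
C(6,4) = 15.
Coefficient = C(6,4) · 5^4 = 15 · 625 = 9375.

9375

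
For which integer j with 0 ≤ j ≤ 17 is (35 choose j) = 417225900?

C(35,j) increases on 0 ≤ j ≤ 17. C(35,10) = 183579396 and C(35,11) = 417225900, so j = 11.

11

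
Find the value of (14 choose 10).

1001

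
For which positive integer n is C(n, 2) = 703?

n(n−1)/2 = 703 ⇒ n(n−1) = 1406. Since 38·37 = 1406, n = 38.

38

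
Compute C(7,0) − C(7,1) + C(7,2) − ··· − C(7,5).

-6

The partial alternating sum Σ_{k=0}^{5} (−1)^k C(7,k) = (−1)^5 C(6,5) = -6.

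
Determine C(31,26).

169911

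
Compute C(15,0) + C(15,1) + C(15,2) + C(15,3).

576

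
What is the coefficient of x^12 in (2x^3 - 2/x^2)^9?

General term: C(9,j)·(2x^3)^j·(-2/x^2)^(9-j), with x-exponent 3j − 2(9−j) = 5j − 18.
Set 5j − 18 = 12: j = 6.
C(9,6) = 84; 2^6 = 64; (-2)^3 = -8.
Coefficient = 84 · 64 · (-8) = -43008.

-43008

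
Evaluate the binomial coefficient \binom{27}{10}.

C(27,10) = (27·26·25·24·23·22·21·20·19·18) / 10! = 30613591008000 / 3628800 = 8436285.

8436285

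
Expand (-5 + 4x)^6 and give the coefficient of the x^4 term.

The general term is C(6,j)·(-5)^j·(4x)^(6-j); the x^4 term has j = 2.
C(6,2) = 15.
Coefficient = C(6,2) · (-5)^2 · 4^4 = 15 · 25 · 256 = 96000.

96000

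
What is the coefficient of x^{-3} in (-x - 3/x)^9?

General term: C(9,j)·(-x)^j·(-3/x)^(9-j), with x-exponent 1j − 1(9−j) = 2j − 9.
Set 2j − 9 = -3: j = 3.
C(9,3) = 84; (-1)^3 = -1; (-3)^6 = 729.
Coefficient = 84 · (-1) · 729 = -61236.

-61236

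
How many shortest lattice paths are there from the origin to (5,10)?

3003

Each path is a sequence of 15 steps with 5 rights: C(15,5) = 3003.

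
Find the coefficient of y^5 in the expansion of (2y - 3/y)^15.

-747242496

General term: C(15,j)·(2y)^j·(-3/y)^(15-j), with y-exponent 1j − 1(15−j) = 2j − 15.
Set 2j − 15 = 5: j = 10.
C(15,10) = 3003; 2^10 = 1024; (-3)^5 = -243.
Coefficient = 3003 · 1024 · (-243) = -747242496.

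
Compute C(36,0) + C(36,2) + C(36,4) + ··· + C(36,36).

34359738368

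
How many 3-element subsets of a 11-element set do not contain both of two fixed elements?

156

All 3-subsets: C(11,3) = 165. Those containing both fixed elements: C(9,1) = 9.
165 − 9 = 156.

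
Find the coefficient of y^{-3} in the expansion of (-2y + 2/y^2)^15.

General term: C(15,j)·(-2y)^j·(2/y^2)^(15-j), with y-exponent 1j − 2(15−j) = 3j − 30.
Set 3j − 30 = -3: j = 9.
C(15,9) = 5005; (-2)^9 = -512; 2^6 = 64.
Coefficient = 5005 · (-512) · 64 = -164003840.

-164003840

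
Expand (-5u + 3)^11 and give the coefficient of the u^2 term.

The general term is C(11,j)·(-5u)^j·(3)^(11-j); the u^2 term has j = 2.
C(11,2) = 55.
Coefficient = C(11,2) · (-5)^2 · 3^9 = 55 · 25 · 19683 = 27064125.

27064125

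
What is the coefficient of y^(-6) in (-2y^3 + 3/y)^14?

193444524

General term: C(14,j)·(-2y^3)^j·(3/y)^(14-j), with y-exponent 3j − 1(14−j) = 4j − 14.
Set 4j − 14 = -6: j = 2.
C(14,2) = 91; (-2)^2 = 4; 3^12 = 531441.
Coefficient = 91 · 4 · 531441 = 193444524.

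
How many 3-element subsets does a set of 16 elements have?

C(16,3) = (16·15·14) / 3! = 3360 / 6 = 560.

560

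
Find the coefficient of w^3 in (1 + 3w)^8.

The general term is C(8,j)·(1)^j·(3w)^(8-j); the w^3 term has j = 5.
C(8,5) = 56.
Coefficient = C(8,5) · 3^3 = 56 · 27 = 1512.

1512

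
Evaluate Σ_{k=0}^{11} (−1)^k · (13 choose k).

The partial alternating sum Σ_{k=0}^{11} (−1)^k C(13,k) = (−1)^11 C(12,11) = -12.

-12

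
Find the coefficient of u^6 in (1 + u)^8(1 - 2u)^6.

-156

Coefficient of u^6 = Σ_{j} C(8,j)·1^j·C(6,6-j)·(-2)^(6-j) for j from 0 to 6.
= 64 + (-1536) + 6720 + (-8960) + 4200 + (-672) + 28 = -156.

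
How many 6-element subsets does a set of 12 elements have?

C(12,6) = (12·11·10·9·8·7) / 6! = 665280 / 720 = 924.

924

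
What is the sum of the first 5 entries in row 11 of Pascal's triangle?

1 + 11 + 55 + 165 + 330 = 562.

562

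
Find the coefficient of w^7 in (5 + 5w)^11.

16113281250

The general term is C(11,j)·(5)^j·(5w)^(11-j); the w^7 term has j = 4.
C(11,4) = 330.
Coefficient = C(11,4) · 5^4 · 5^7 = 330 · 625 · 78125 = 16113281250.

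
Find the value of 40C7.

C(40,7) = (40·39·38·37·36·35·34) / 7! = 93963542400 / 5040 = 18643560.

18643560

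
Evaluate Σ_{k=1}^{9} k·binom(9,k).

Since k·C(9,k) = 9·C(8,k−1), the sum is 9·2^8 = 9·256 = 2304.

2304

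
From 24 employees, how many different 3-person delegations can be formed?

2024

This is C(24,3) = 2024.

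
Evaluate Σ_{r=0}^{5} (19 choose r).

1 + 19 + 171 + 969 + 3876 + 11628 = 16664.

16664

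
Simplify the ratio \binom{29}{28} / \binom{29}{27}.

C(n,k+1)/C(n,k) = (n−k)/(k+1) = (29−27)/(27+1) = 2/28 = 1/14.

1/14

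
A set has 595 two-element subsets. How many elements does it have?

n(n−1)/2 = 595 ⇒ n(n−1) = 1190. Since 35·34 = 1190, n = 35.

35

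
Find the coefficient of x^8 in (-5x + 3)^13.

122164453125

The general term is C(13,j)·(-5x)^j·(3)^(13-j); the x^8 term has j = 8.
C(13,8) = 1287.
Coefficient = C(13,8) · (-5)^8 · 3^5 = 1287 · 390625 · 243 = 122164453125.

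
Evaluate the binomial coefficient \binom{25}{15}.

3268760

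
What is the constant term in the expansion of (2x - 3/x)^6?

-4320

General term: C(6,j)·(2x)^j·(-3/x)^(6-j), with x-exponent 1j − 1(6−j) = 2j − 6.
Set 2j − 6 = 0: j = 3.
C(6,3) = 20; 2^3 = 8; (-3)^3 = -27.
Coefficient = 20 · 8 · (-27) = -4320.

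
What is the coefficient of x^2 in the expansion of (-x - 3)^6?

1215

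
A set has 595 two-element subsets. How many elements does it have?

35

n(n−1)/2 = 595 ⇒ n(n−1) = 1190. Since 35·34 = 1190, n = 35.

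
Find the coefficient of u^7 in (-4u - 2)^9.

The general term is C(9,j)·(-4u)^j·(-2)^(9-j); the u^7 term has j = 7.
C(9,7) = 36.
Coefficient = C(9,7) · (-4)^7 · (-2)^2 = 36 · (-16384) · 4 = -2359296.

-2359296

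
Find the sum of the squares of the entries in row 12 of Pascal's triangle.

By Vandermonde's identity, Σ C(12,j)² = C(24,12) = 2704156.

2704156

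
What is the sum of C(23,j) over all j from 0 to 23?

Setting x = 1 in (1+x)^23 gives Σ C(23,j) = 2^23 = 8388608.

8388608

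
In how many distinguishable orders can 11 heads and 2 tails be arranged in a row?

78

Choose positions for the heads: C(13,11) = 78.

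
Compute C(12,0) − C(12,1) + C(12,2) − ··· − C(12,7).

The partial alternating sum Σ_{k=0}^{7} (−1)^k C(12,k) = (−1)^7 C(11,7) = -330.

-330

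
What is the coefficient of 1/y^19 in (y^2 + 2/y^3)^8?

General term: C(8,j)·(y^2)^j·(2/y^3)^(8-j), with y-exponent 2j − 3(8−j) = 5j − 24.
Set 5j − 24 = -19: j = 1.
C(8,1) = 8; 1^1 = 1; 2^7 = 128.
Coefficient = 8 · 1 · 128 = 1024.

1024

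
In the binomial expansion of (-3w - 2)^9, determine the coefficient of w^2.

-41472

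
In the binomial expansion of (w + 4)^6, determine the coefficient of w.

6144

The general term is C(6,j)·(w)^j·(4)^(6-j); the w^1 term has j = 1.
C(6,1) = 6.
Coefficient = C(6,1) · 4^5 = 6 · 1024 = 6144.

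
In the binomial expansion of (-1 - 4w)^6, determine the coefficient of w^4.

3840

The general term is C(6,j)·(-1)^j·(-4w)^(6-j); the w^4 term has j = 2.
C(6,2) = 15.
Coefficient = C(6,2) · (-4)^4 = 15 · 256 = 3840.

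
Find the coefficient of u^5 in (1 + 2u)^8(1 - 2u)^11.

Coefficient of u^5 = Σ_{j} C(8,j)·2^j·C(11,5-j)·(-2)^(5-j) for j from 0 to 5.
= (-14784) + 84480 + (-147840) + 98560 + (-24640) + 1792 = -2432.

-2432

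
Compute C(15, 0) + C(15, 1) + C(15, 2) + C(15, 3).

576

1 + 15 + 105 + 455 = 576.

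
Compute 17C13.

C(17,13) = C(17,4) by symmetry.
C(17,4) = (17·16·15·14) / 4! = 57120 / 24 = 2380.

2380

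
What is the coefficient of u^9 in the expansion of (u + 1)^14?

2002

The general term is C(14,j)·(u)^j·(1)^(14-j); the u^9 term has j = 9.
C(14,9) = 2002.
Coefficient = C(14,9) = 2002.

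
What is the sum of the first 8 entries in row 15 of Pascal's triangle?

16384

1 + 15 + 105 + 455 + 1365 + 3003 + 5005 + 6435 = 16384.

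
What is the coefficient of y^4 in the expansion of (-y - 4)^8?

17920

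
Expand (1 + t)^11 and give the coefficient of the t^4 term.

The general term is C(11,j)·(1)^j·(t)^(11-j); the t^4 term has j = 7.
C(11,7) = 330.
Coefficient = C(11,7) = 330.

330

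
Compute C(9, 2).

C(9,2) = (9·8) / 2! = 72 / 2 = 36.

36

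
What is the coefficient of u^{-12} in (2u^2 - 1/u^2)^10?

180

General term: C(10,j)·(2u^2)^j·(-1/u^2)^(10-j), with u-exponent 2j − 2(10−j) = 4j − 20.
Set 4j − 20 = -12: j = 2.
C(10,2) = 45; 2^2 = 4; (-1)^8 = 1.
Coefficient = 45 · 4 · 1 = 180.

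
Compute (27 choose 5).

80730

C(27,5) = (27·26·25·24·23) / 5! = 9687600 / 120 = 80730.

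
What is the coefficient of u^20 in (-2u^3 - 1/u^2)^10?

11520

General term: C(10,j)·(-2u^3)^j·(-1/u^2)^(10-j), with u-exponent 3j − 2(10−j) = 5j − 20.
Set 5j − 20 = 20: j = 8.
C(10,8) = 45; (-2)^8 = 256; (-1)^2 = 1.
Coefficient = 45 · 256 · 1 = 11520.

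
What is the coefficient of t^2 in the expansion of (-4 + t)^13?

-327155712

The general term is C(13,j)·(-4)^j·(t)^(13-j); the t^2 term has j = 11.
C(13,11) = 78.
Coefficient = C(13,11) · (-4)^11 = 78 · (-4194304) = -327155712.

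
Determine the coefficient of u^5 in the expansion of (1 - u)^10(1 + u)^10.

0

Coefficient of u^5 = Σ_{j} C(10,j)·(-1)^j·C(10,5-j)·1^(5-j) for j from 0 to 5.
= 252 + (-2100) + 5400 + (-5400) + 2100 + (-252) = 0.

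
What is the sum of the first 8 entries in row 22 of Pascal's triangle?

280600

1 + 22 + 231 + 1540 + 7315 + 26334 + 74613 + 170544 = 280600.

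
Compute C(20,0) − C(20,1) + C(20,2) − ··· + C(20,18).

The partial alternating sum Σ_{k=0}^{18} (−1)^k C(20,k) = (−1)^18 C(19,18) = 19.

19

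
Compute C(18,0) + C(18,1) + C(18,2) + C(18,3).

1 + 18 + 153 + 816 = 988.

988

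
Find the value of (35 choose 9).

C(35,9) = (35·34·33·32·31·30·29·28·27) / 9! = 25622035084800 / 362880 = 70607460.

70607460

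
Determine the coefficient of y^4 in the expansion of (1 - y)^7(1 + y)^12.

-44

Coefficient of y^4 = Σ_{j} C(7,j)·(-1)^j·C(12,4-j)·1^(4-j) for j from 0 to 4.
= 495 + (-1540) + 1386 + (-420) + 35 = -44.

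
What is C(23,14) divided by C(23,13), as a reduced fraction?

C(n,k+1)/C(n,k) = (n−k)/(k+1) = (23−13)/(13+1) = 10/14 = 5/7.

5/7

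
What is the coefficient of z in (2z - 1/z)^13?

219648

General term: C(13,j)·(2z)^j·(-1/z)^(13-j), with z-exponent 1j − 1(13−j) = 2j − 13.
Set 2j − 13 = 1: j = 7.
C(13,7) = 1716; 2^7 = 128; (-1)^6 = 1.
Coefficient = 1716 · 128 · 1 = 219648.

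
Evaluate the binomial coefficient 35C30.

324632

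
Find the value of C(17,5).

6188

C(17,5) = (17·16·15·14·13) / 5! = 742560 / 120 = 6188.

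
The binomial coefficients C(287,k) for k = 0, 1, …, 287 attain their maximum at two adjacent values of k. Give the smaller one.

For odd n = 287, C(287,k) peaks at k = (n−1)/2 and (n+1)/2; the smaller is 143.

143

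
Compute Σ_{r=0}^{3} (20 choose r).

1351

1 + 20 + 190 + 1140 = 1351.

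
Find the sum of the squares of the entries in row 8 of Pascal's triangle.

By Vandermonde's identity, Σ C(8,r)² = C(16,8) = 12870.

12870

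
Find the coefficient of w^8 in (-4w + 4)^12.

The general term is C(12,j)·(-4w)^j·(4)^(12-j); the w^8 term has j = 8.
C(12,8) = 495.
Coefficient = C(12,8) · (-4)^8 · 4^4 = 495 · 65536 · 256 = 8304721920.

8304721920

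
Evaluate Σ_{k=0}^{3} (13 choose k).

1 + 13 + 78 + 286 = 378.

378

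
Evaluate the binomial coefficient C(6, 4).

15

C(6,4) = C(6,2) by symmetry.
C(6,2) = (6·5) / 2! = 30 / 2 = 15.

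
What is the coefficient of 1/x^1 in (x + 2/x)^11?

29568

General term: C(11,j)·(x)^j·(2/x)^(11-j), with x-exponent 1j − 1(11−j) = 2j − 11.
Set 2j − 11 = -1: j = 5.
C(11,5) = 462; 1^5 = 1; 2^6 = 64.
Coefficient = 462 · 1 · 64 = 29568.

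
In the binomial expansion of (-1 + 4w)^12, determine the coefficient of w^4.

The general term is C(12,j)·(-1)^j·(4w)^(12-j); the w^4 term has j = 8.
C(12,8) = 495.
Coefficient = C(12,8) · 4^4 = 495 · 256 = 126720.

126720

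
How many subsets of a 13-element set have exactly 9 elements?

Choose the 9 positions: C(13,9) = 715.

715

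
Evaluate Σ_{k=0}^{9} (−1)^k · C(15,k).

The partial alternating sum Σ_{k=0}^{9} (−1)^k C(15,k) = (−1)^9 C(14,9) = -2002.

-2002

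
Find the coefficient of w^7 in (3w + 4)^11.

184757760

The general term is C(11,j)·(3w)^j·(4)^(11-j); the w^7 term has j = 7.
C(11,7) = 330.
Coefficient = C(11,7) · 3^7 · 4^4 = 330 · 2187 · 256 = 184757760.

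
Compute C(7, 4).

35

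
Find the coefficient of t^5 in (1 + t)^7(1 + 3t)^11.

Coefficient of t^5 = Σ_{j} C(7,j)·1^j·C(11,5-j)·3^(5-j) for j from 0 to 5.
= 112266 + 187110 + 93555 + 17325 + 1155 + 21 = 411432.

411432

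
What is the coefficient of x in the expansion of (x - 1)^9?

9

The general term is C(9,j)·(x)^j·(-1)^(9-j); the x^1 term has j = 1.
C(9,1) = 9.
Coefficient = C(9,1) = 9.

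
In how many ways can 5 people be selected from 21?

20349

This is C(21,5) = 20349.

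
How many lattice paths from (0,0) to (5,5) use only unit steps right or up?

252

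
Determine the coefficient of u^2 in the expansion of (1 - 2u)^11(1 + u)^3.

Coefficient of u^2 = Σ_{j} C(11,j)·(-2)^j·C(3,2-j)·1^(2-j) for j from 0 to 2.
= 3 + (-66) + 220 = 157.

157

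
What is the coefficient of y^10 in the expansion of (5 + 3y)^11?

The general term is C(11,j)·(5)^j·(3y)^(11-j); the y^10 term has j = 1.
C(11,1) = 11.
Coefficient = C(11,1) · 5^1 · 3^10 = 11 · 5 · 59049 = 3247695.

3247695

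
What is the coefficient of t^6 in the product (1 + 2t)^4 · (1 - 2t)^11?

-704

Coefficient of t^6 = Σ_{j} C(4,j)·2^j·C(11,6-j)·(-2)^(6-j) for j from 0 to 4.
= 29568 + (-118272) + 126720 + (-42240) + 3520 = -704.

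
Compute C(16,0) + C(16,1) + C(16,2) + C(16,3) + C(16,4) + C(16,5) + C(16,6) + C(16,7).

1 + 16 + 120 + 560 + 1820 + 4368 + 8008 + 11440 = 26333.

26333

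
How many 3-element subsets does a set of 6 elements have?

20

C(6,3) = (6·5·4) / 3! = 120 / 6 = 20.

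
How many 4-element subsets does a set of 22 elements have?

7315

C(22,4) = (22·21·20·19) / 4! = 175560 / 24 = 7315.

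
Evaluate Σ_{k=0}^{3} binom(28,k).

3683

1 + 28 + 378 + 3276 = 3683.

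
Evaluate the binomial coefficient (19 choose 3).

C(19,3) = (19·18·17) / 3! = 5814 / 6 = 969.

969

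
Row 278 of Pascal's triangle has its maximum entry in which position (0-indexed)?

139

C(278,m) is maximized at m = 278/2 = 139.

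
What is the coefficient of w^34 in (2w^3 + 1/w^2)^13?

General term: C(13,j)·(2w^3)^j·(1/w^2)^(13-j), with w-exponent 3j − 2(13−j) = 5j − 26.
Set 5j − 26 = 34: j = 12.
C(13,12) = 13; 2^12 = 4096; 1^1 = 1.
Coefficient = 13 · 4096 · 1 = 53248.

53248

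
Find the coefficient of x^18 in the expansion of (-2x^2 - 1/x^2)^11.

General term: C(11,j)·(-2x^2)^j·(-1/x^2)^(11-j), with x-exponent 2j − 2(11−j) = 4j − 22.
Set 4j − 22 = 18: j = 10.
C(11,10) = 11; (-2)^10 = 1024; (-1)^1 = -1.
Coefficient = 11 · 1024 · (-1) = -11264.

-11264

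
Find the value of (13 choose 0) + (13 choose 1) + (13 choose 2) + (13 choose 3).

378

1 + 13 + 78 + 286 = 378.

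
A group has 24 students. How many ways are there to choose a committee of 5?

42504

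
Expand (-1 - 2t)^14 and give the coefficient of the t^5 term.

The general term is C(14,j)·(-1)^j·(-2t)^(14-j); the t^5 term has j = 9.
C(14,9) = 2002.
Coefficient = C(14,9) · (-1)^9 · (-2)^5 = 2002 · (-1) · (-32) = 64064.

64064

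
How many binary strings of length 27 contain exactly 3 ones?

2925

Choose the 3 positions: C(27,3) = 2925.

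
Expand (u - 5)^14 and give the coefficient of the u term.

-17089843750

The general term is C(14,j)·(u)^j·(-5)^(14-j); the u^1 term has j = 1.
C(14,1) = 14.
Coefficient = C(14,1) · (-5)^13 = 14 · (-1220703125) = -17089843750.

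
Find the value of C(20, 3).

1140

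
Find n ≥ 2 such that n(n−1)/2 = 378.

28

n(n−1)/2 = 378 ⇒ n(n−1) = 756. Since 28·27 = 756, n = 28.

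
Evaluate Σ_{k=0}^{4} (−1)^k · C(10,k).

The partial alternating sum Σ_{k=0}^{4} (−1)^k C(10,k) = (−1)^4 C(9,4) = 126.

126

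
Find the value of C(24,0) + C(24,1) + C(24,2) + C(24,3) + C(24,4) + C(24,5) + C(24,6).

190051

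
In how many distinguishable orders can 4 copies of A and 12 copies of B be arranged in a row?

Choose positions for the A's: C(16,4) = 1820.

1820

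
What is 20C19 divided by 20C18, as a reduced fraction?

2/19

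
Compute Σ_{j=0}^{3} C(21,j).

1 + 21 + 210 + 1330 = 1562.

1562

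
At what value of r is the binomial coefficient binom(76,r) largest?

38

C(76,r) is maximized at r = 76/2 = 38.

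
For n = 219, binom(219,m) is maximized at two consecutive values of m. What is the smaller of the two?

109

For odd n = 219, C(219,m) peaks at m = (n−1)/2 and (n+1)/2; the smaller is 109.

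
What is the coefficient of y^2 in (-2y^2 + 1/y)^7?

General term: C(7,j)·(-2y^2)^j·(1/y)^(7-j), with y-exponent 2j − 1(7−j) = 3j − 7.
Set 3j − 7 = 2: j = 3.
C(7,3) = 35; (-2)^3 = -8; 1^4 = 1.
Coefficient = 35 · (-8) · 1 = -280.

-280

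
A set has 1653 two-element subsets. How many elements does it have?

58

n(n−1)/2 = 1653 ⇒ n(n−1) = 3306. Since 58·57 = 3306, n = 58.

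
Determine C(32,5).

201376

C(32,5) = (32·31·30·29·28) / 5! = 24165120 / 120 = 201376.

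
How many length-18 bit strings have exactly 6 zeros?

18564

Choose the 6 positions: C(18,6) = 18564.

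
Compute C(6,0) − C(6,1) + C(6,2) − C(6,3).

-10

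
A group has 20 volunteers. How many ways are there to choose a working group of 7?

This is C(20,7) = 77520.

77520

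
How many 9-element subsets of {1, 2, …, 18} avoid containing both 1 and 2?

37180

All 9-subsets: C(18,9) = 48620. Those containing both fixed elements: C(16,7) = 11440.
48620 − 11440 = 37180.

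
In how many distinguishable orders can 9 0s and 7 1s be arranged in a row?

11440

Choose positions for the 0s: C(16,9) = 11440.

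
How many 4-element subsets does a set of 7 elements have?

35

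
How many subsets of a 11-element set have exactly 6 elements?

Choose the 6 positions: C(11,6) = 462.

462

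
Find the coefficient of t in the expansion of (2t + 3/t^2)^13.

29652480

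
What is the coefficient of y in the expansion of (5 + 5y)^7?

The general term is C(7,j)·(5)^j·(5y)^(7-j); the y^1 term has j = 6.
C(7,6) = 7.
Coefficient = C(7,6) · 5^6 · 5^1 = 7 · 15625 · 5 = 546875.

546875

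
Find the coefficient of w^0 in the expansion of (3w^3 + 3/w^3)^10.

General term: C(10,j)·(3w^3)^j·(3/w^3)^(10-j), with w-exponent 3j − 3(10−j) = 6j − 30.
Set 6j − 30 = 0: j = 5.
C(10,5) = 252; 3^5 = 243; 3^5 = 243.
Coefficient = 252 · 243 · 243 = 14880348.

14880348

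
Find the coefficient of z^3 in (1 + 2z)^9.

672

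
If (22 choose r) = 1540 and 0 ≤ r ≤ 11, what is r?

3

C(22,r) increases on 0 ≤ r ≤ 11. C(22,2) = 231 and C(22,3) = 1540, so r = 3.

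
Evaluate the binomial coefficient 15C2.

C(15,2) = (15·14) / 2! = 210 / 2 = 105.

105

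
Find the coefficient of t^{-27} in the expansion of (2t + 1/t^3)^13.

General term: C(13,j)·(2t)^j·(1/t^3)^(13-j), with t-exponent 1j − 3(13−j) = 4j − 39.
Set 4j − 39 = -27: j = 3.
C(13,3) = 286; 2^3 = 8; 1^10 = 1.
Coefficient = 286 · 8 · 1 = 2288.

2288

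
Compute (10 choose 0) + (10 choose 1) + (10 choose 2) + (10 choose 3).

1 + 10 + 45 + 120 = 176.

176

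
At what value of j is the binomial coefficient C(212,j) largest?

106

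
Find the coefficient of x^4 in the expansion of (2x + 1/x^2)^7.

448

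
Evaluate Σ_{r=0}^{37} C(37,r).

Setting x = 1 in (1+x)^37 gives Σ C(37,r) = 2^37 = 137438953472.

137438953472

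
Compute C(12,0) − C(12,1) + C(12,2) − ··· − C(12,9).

The partial alternating sum Σ_{k=0}^{9} (−1)^k C(12,k) = (−1)^9 C(11,9) = -55.

-55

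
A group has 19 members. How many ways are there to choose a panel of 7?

50388

This is C(19,7) = 50388.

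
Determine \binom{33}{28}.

237336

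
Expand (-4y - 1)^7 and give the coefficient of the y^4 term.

-8960

The general term is C(7,j)·(-4y)^j·(-1)^(7-j); the y^4 term has j = 4.
C(7,4) = 35.
Coefficient = C(7,4) · (-4)^4 · (-1)^3 = 35 · 256 · (-1) = -8960.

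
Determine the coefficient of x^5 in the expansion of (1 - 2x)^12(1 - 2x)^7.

-372096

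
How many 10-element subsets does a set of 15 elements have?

C(15,10) = C(15,5) by symmetry.
C(15,5) = (15·14·13·12·11) / 5! = 360360 / 120 = 3003.

3003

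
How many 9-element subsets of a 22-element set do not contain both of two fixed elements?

All 9-subsets: C(22,9) = 497420. Those containing both fixed elements: C(20,7) = 77520.
497420 − 77520 = 419900.

419900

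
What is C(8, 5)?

56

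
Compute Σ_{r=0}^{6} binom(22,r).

1 + 22 + 231 + 1540 + 7315 + 26334 + 74613 = 110056.

110056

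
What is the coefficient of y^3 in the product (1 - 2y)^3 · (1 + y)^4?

Coefficient of y^3 = Σ_{j} C(3,j)·(-2)^j·C(4,3-j)·1^(3-j) for j from 0 to 3.
= 4 + (-36) + 48 + (-8) = 8.

8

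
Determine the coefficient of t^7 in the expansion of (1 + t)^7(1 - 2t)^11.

Coefficient of t^7 = Σ_{j} C(7,j)·1^j·C(11,7-j)·(-2)^(7-j) for j from 0 to 7.
= (-42240) + 206976 + (-310464) + 184800 + (-46200) + 4620 + (-154) + 1 = -2661.

-2661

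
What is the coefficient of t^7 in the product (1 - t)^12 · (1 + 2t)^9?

-2880

Coefficient of t^7 = Σ_{j} C(12,j)·(-1)^j·C(9,7-j)·2^(7-j) for j from 0 to 7.
= 4608 + (-64512) + 266112 + (-443520) + 332640 + (-114048) + 16632 + (-792) = -2880.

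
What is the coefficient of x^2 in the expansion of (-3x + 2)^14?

3354624

The general term is C(14,j)·(-3x)^j·(2)^(14-j); the x^2 term has j = 2.
C(14,2) = 91.
Coefficient = C(14,2) · (-3)^2 · 2^12 = 91 · 9 · 4096 = 3354624.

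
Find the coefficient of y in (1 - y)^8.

The general term is C(8,j)·(1)^j·(-y)^(8-j); the y^1 term has j = 7.
C(8,7) = 8.
Coefficient = C(8,7) · (-1)^1 = 8 · (-1) = -8.

-8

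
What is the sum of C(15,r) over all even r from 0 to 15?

16384

Half of (1+1)^15 + (1−1)^15 gives the even-index sum: 2^14 = 16384.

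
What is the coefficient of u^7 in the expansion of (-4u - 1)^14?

The general term is C(14,j)·(-4u)^j·(-1)^(14-j); the u^7 term has j = 7.
C(14,7) = 3432.
Coefficient = C(14,7) · (-4)^7 · (-1)^7 = 3432 · (-16384) · (-1) = 56229888.

56229888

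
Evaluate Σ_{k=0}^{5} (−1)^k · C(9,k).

-56

The partial alternating sum Σ_{k=0}^{5} (−1)^k C(9,k) = (−1)^5 C(8,5) = -56.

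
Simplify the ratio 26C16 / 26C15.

11/16

C(n,k+1)/C(n,k) = (n−k)/(k+1) = (26−15)/(15+1) = 11/16.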